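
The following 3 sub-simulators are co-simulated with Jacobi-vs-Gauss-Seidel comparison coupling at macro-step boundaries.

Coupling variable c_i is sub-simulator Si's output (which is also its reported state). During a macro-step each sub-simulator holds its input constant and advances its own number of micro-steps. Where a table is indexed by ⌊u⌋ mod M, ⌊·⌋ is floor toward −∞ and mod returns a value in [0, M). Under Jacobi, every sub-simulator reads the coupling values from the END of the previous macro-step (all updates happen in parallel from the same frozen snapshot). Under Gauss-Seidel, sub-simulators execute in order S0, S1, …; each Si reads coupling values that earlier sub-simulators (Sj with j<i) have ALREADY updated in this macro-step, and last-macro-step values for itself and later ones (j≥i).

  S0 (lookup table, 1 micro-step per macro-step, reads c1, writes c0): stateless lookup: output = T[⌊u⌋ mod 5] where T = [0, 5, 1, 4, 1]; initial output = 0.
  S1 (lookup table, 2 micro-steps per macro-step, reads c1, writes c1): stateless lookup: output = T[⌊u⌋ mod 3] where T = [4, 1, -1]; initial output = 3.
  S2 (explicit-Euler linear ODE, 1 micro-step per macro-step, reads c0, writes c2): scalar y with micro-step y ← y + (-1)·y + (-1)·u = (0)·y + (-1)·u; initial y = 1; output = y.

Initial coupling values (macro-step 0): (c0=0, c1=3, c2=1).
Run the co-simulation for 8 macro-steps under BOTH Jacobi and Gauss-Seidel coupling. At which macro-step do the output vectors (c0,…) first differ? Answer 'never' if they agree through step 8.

first divergence at macro-step: 1

[Jacobi] macro 1: S0 reads c1=3 → after 1×micro: 4; S1 reads c1=3 → after 2×micro: 4; S2 reads c0=0 → after 1×micro: 0 ⇒ (c0=4, c1=4, c2=0)
[Jacobi] macro 2: S0 reads c1=4 → after 1×micro: 1; S1 reads c1=4 → after 2×micro: 1; S2 reads c0=4 → after 1×micro: -4 ⇒ (c0=1, c1=1, c2=-4)
[Jacobi] macro 3: S0 reads c1=1 → after 1×micro: 5; S1 reads c1=1 → after 2×micro: 1; S2 reads c0=1 → after 1×micro: -1 ⇒ (c0=5, c1=1, c2=-1)
[Jacobi] macro 4: S0 reads c1=1 → after 1×micro: 5; S1 reads c1=1 → after 2×micro: 1; S2 reads c0=5 → after 1×micro: -5 ⇒ (c0=5, c1=1, c2=-5)
[Jacobi] macro 5: S0 reads c1=1 → after 1×micro: 5; S1 reads c1=1 → after 2×micro: 1; S2 reads c0=5 → after 1×micro: -5 ⇒ (c0=5, c1=1, c2=-5)
[Jacobi] macro 6: S0 reads c1=1 → after 1×micro: 5; S1 reads c1=1 → after 2×micro: 1; S2 reads c0=5 → after 1×micro: -5 ⇒ (c0=5, c1=1, c2=-5)
[Jacobi] macro 7: S0 reads c1=1 → after 1×micro: 5; S1 reads c1=1 → after 2×micro: 1; S2 reads c0=5 → after 1×micro: -5 ⇒ (c0=5, c1=1, c2=-5)
[Jacobi] macro 8: S0 reads c1=1 → after 1×micro: 5; S1 reads c1=1 → after 2×micro: 1; S2 reads c0=5 → after 1×micro: -5 ⇒ (c0=5, c1=1, c2=-5)
[Gauss-Seidel] macro 1: S0 reads c1=3 → after 1×micro: 4; S1 reads c1=3 → after 2×micro: 4; S2 reads c0=4 → after 1×micro: -4 ⇒ (c0=4, c1=4, c2=-4)
[Gauss-Seidel] macro 2: S0 reads c1=4 → after 1×micro: 1; S1 reads c1=4 → after 2×micro: 1; S2 reads c0=1 → after 1×micro: -1 ⇒ (c0=1, c1=1, c2=-1)
[Gauss-Seidel] macro 3: S0 reads c1=1 → after 1×micro: 5; S1 reads c1=1 → after 2×micro: 1; S2 reads c0=5 → after 1×micro: -5 ⇒ (c0=5, c1=1, c2=-5)
[Gauss-Seidel] macro 4: S0 reads c1=1 → after 1×micro: 5; S1 reads c1=1 → after 2×micro: 1; S2 reads c0=5 → after 1×micro: -5 ⇒ (c0=5, c1=1, c2=-5)
[Gauss-Seidel] macro 5: S0 reads c1=1 → after 1×micro: 5; S1 reads c1=1 → after 2×micro: 1; S2 reads c0=5 → after 1×micro: -5 ⇒ (c0=5, c1=1, c2=-5)
[Gauss-Seidel] macro 6: S0 reads c1=1 → after 1×micro: 5; S1 reads c1=1 → after 2×micro: 1; S2 reads c0=5 → after 1×micro: -5 ⇒ (c0=5, c1=1, c2=-5)
[Gauss-Seidel] macro 7: S0 reads c1=1 → after 1×micro: 5; S1 reads c1=1 → after 2×micro: 1; S2 reads c0=5 → after 1×micro: -5 ⇒ (c0=5, c1=1, c2=-5)
[Gauss-Seidel] macro 8: S0 reads c1=1 → after 1×micro: 5; S1 reads c1=1 → after 2×micro: 1; S2 reads c0=5 → after 1×micro: -5 ⇒ (c0=5, c1=1, c2=-5)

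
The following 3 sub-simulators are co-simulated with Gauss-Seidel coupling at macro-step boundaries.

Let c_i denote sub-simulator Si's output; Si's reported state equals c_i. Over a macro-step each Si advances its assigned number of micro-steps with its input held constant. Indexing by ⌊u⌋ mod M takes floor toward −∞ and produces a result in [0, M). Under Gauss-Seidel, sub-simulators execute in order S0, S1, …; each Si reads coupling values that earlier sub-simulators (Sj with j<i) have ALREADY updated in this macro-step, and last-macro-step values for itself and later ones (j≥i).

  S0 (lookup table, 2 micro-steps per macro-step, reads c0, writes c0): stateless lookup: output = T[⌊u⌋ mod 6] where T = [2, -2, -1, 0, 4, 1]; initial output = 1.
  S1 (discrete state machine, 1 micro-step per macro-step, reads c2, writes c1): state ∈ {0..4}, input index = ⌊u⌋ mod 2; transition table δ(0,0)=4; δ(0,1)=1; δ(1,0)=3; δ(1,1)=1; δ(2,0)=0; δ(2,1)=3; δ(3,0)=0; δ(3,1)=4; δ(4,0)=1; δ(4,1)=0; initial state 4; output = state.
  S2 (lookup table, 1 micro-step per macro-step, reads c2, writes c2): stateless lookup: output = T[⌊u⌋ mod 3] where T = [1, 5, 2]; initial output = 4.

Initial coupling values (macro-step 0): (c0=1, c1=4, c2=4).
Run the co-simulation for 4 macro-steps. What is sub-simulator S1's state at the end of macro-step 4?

macro 1: S0 reads c0=1 → after 2×micro: -2; S1 reads c2=4 → after 1×micro: 1; S2 reads c2=4 → after 1×micro: 5 ⇒ (c0=-2, c1=1, c2=5)
macro 2: S0 reads c0=-2 → after 2×micro: 4; S1 reads c2=5 → after 1×micro: 1; S2 reads c2=5 → after 1×micro: 2 ⇒ (c0=4, c1=1, c2=2)
macro 3: S0 reads c0=4 → after 2×micro: 4; S1 reads c2=2 → after 1×micro: 3; S2 reads c2=2 → after 1×micro: 2 ⇒ (c0=4, c1=3, c2=2)
macro 4: S0 reads c0=4 → after 2×micro: 4; S1 reads c2=2 → after 1×micro: 0; S2 reads c2=2 → after 1×micro: 2 ⇒ (c0=4, c1=0, c2=2)

S1 state at macro-step 4 = 0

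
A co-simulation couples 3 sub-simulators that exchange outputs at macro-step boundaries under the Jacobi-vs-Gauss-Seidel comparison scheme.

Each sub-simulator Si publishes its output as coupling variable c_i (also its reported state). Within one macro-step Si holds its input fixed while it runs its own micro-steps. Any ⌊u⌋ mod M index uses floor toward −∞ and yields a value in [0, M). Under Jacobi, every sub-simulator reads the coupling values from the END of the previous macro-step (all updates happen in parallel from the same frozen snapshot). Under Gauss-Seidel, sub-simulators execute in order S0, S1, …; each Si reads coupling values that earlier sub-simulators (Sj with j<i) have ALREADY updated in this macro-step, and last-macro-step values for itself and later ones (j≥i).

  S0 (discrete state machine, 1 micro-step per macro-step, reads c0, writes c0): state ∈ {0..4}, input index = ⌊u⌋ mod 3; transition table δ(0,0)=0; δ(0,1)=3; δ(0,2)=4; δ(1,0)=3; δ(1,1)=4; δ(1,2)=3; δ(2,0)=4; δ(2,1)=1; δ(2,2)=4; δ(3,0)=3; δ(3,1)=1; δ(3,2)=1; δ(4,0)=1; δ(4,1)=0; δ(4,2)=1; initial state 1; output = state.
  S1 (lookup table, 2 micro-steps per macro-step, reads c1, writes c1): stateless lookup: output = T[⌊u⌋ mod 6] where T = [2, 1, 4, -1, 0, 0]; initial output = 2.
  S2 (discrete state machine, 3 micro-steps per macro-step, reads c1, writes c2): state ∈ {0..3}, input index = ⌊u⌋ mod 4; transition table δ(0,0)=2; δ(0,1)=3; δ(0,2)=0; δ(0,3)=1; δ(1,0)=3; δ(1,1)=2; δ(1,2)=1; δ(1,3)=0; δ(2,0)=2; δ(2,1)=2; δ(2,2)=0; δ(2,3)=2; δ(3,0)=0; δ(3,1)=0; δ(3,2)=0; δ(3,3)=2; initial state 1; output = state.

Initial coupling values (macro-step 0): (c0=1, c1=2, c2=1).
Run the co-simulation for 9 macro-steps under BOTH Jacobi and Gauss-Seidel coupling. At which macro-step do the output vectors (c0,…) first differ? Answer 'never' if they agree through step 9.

[Jacobi] macro 1: S0 reads c0=1 → after 1×micro: 4; S1 reads c1=2 → after 2×micro: 4; S2 reads c1=2 → after 3×micro: 1 ⇒ (c0=4, c1=4, c2=1)
[Jacobi] macro 2: S0 reads c0=4 → after 1×micro: 0; S1 reads c1=4 → after 2×micro: 0; S2 reads c1=4 → after 3×micro: 2 ⇒ (c0=0, c1=0, c2=2)
[Jacobi] macro 3: S0 reads c0=0 → after 1×micro: 0; S1 reads c1=0 → after 2×micro: 2; S2 reads c1=0 → after 3×micro: 2 ⇒ (c0=0, c1=2, c2=2)
[Jacobi] macro 4: S0 reads c0=0 → after 1×micro: 0; S1 reads c1=2 → after 2×micro: 4; S2 reads c1=2 → after 3×micro: 0 ⇒ (c0=0, c1=4, c2=0)
[Jacobi] macro 5: S0 reads c0=0 → after 1×micro: 0; S1 reads c1=4 → after 2×micro: 0; S2 reads c1=4 → after 3×micro: 2 ⇒ (c0=0, c1=0, c2=2)
[Jacobi] macro 6: S0 reads c0=0 → after 1×micro: 0; S1 reads c1=0 → after 2×micro: 2; S2 reads c1=0 → after 3×micro: 2 ⇒ (c0=0, c1=2, c2=2)
[Jacobi] macro 7: S0 reads c0=0 → after 1×micro: 0; S1 reads c1=2 → after 2×micro: 4; S2 reads c1=2 → after 3×micro: 0 ⇒ (c0=0, c1=4, c2=0)
[Jacobi] macro 8: S0 reads c0=0 → after 1×micro: 0; S1 reads c1=4 → after 2×micro: 0; S2 reads c1=4 → after 3×micro: 2 ⇒ (c0=0, c1=0, c2=2)
[Jacobi] macro 9: S0 reads c0=0 → after 1×micro: 0; S1 reads c1=0 → after 2×micro: 2; S2 reads c1=0 → after 3×micro: 2 ⇒ (c0=0, c1=2, c2=2)
[Gauss-Seidel] macro 1: S0 reads c0=1 → after 1×micro: 4; S1 reads c1=2 → after 2×micro: 4; S2 reads c1=4 → after 3×micro: 2 ⇒ (c0=4, c1=4, c2=2)
[Gauss-Seidel] macro 2: S0 reads c0=4 → after 1×micro: 0; S1 reads c1=4 → after 2×micro: 0; S2 reads c1=0 → after 3×micro: 2 ⇒ (c0=0, c1=0, c2=2)
[Gauss-Seidel] macro 3: S0 reads c0=0 → after 1×micro: 0; S1 reads c1=0 → after 2×micro: 2; S2 reads c1=2 → after 3×micro: 0 ⇒ (c0=0, c1=2, c2=0)
[Gauss-Seidel] macro 4: S0 reads c0=0 → after 1×micro: 0; S1 reads c1=2 → after 2×micro: 4; S2 reads c1=4 → after 3×micro: 2 ⇒ (c0=0, c1=4, c2=2)
[Gauss-Seidel] macro 5: S0 reads c0=0 → after 1×micro: 0; S1 reads c1=4 → after 2×micro: 0; S2 reads c1=0 → after 3×micro: 2 ⇒ (c0=0, c1=0, c2=2)
[Gauss-Seidel] macro 6: S0 reads c0=0 → after 1×micro: 0; S1 reads c1=0 → after 2×micro: 2; S2 reads c1=2 → after 3×micro: 0 ⇒ (c0=0, c1=2, c2=0)
[Gauss-Seidel] macro 7: S0 reads c0=0 → after 1×micro: 0; S1 reads c1=2 → after 2×micro: 4; S2 reads c1=4 → after 3×micro: 2 ⇒ (c0=0, c1=4, c2=2)
[Gauss-Seidel] macro 8: S0 reads c0=0 → after 1×micro: 0; S1 reads c1=4 → after 2×micro: 0; S2 reads c1=0 → after 3×micro: 2 ⇒ (c0=0, c1=0, c2=2)
[Gauss-Seidel] macro 9: S0 reads c0=0 → after 1×micro: 0; S1 reads c1=0 → after 2×micro: 2; S2 reads c1=2 → after 3×micro: 0 ⇒ (c0=0, c1=2, c2=0)

first divergence at macro-step: 1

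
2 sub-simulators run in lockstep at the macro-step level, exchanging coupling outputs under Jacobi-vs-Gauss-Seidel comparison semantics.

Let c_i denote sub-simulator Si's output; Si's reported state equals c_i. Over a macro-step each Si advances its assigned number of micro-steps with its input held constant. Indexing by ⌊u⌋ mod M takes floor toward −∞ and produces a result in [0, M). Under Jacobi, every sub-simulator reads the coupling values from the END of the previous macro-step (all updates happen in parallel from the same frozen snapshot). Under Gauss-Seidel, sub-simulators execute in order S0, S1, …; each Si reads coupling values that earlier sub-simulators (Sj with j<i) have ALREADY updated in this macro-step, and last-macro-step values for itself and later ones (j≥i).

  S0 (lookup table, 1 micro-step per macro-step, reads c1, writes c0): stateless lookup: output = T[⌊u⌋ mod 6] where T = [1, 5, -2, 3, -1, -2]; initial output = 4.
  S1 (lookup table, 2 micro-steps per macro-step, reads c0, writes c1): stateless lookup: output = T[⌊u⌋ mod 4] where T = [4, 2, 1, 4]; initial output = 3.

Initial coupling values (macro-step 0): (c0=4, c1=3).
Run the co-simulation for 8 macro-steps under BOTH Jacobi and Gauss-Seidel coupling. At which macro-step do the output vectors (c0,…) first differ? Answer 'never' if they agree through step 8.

first divergence at macro-step: never

[Jacobi] macro 1: S0 reads c1=3 → after 1×micro: 3; S1 reads c0=4 → after 2×micro: 4 ⇒ (c0=3, c1=4)
[Jacobi] macro 2: S0 reads c1=4 → after 1×micro: -1; S1 reads c0=3 → after 2×micro: 4 ⇒ (c0=-1, c1=4)
[Jacobi] macro 3: S0 reads c1=4 → after 1×micro: -1; S1 reads c0=-1 → after 2×micro: 4 ⇒ (c0=-1, c1=4)
[Jacobi] macro 4: S0 reads c1=4 → after 1×micro: -1; S1 reads c0=-1 → after 2×micro: 4 ⇒ (c0=-1, c1=4)
[Jacobi] macro 5: S0 reads c1=4 → after 1×micro: -1; S1 reads c0=-1 → after 2×micro: 4 ⇒ (c0=-1, c1=4)
[Jacobi] macro 6: S0 reads c1=4 → after 1×micro: -1; S1 reads c0=-1 → after 2×micro: 4 ⇒ (c0=-1, c1=4)
[Jacobi] macro 7: S0 reads c1=4 → after 1×micro: -1; S1 reads c0=-1 → after 2×micro: 4 ⇒ (c0=-1, c1=4)
[Jacobi] macro 8: S0 reads c1=4 → after 1×micro: -1; S1 reads c0=-1 → after 2×micro: 4 ⇒ (c0=-1, c1=4)
[Gauss-Seidel] macro 1: S0 reads c1=3 → after 1×micro: 3; S1 reads c0=3 → after 2×micro: 4 ⇒ (c0=3, c1=4)
[Gauss-Seidel] macro 2: S0 reads c1=4 → after 1×micro: -1; S1 reads c0=-1 → after 2×micro: 4 ⇒ (c0=-1, c1=4)
[Gauss-Seidel] macro 3: S0 reads c1=4 → after 1×micro: -1; S1 reads c0=-1 → after 2×micro: 4 ⇒ (c0=-1, c1=4)
[Gauss-Seidel] macro 4: S0 reads c1=4 → after 1×micro: -1; S1 reads c0=-1 → after 2×micro: 4 ⇒ (c0=-1, c1=4)
[Gauss-Seidel] macro 5: S0 reads c1=4 → after 1×micro: -1; S1 reads c0=-1 → after 2×micro: 4 ⇒ (c0=-1, c1=4)
[Gauss-Seidel] macro 6: S0 reads c1=4 → after 1×micro: -1; S1 reads c0=-1 → after 2×micro: 4 ⇒ (c0=-1, c1=4)
[Gauss-Seidel] macro 7: S0 reads c1=4 → after 1×micro: -1; S1 reads c0=-1 → after 2×micro: 4 ⇒ (c0=-1, c1=4)
[Gauss-Seidel] macro 8: S0 reads c1=4 → after 1×micro: -1; S1 reads c0=-1 → after 2×micro: 4 ⇒ (c0=-1, c1=4)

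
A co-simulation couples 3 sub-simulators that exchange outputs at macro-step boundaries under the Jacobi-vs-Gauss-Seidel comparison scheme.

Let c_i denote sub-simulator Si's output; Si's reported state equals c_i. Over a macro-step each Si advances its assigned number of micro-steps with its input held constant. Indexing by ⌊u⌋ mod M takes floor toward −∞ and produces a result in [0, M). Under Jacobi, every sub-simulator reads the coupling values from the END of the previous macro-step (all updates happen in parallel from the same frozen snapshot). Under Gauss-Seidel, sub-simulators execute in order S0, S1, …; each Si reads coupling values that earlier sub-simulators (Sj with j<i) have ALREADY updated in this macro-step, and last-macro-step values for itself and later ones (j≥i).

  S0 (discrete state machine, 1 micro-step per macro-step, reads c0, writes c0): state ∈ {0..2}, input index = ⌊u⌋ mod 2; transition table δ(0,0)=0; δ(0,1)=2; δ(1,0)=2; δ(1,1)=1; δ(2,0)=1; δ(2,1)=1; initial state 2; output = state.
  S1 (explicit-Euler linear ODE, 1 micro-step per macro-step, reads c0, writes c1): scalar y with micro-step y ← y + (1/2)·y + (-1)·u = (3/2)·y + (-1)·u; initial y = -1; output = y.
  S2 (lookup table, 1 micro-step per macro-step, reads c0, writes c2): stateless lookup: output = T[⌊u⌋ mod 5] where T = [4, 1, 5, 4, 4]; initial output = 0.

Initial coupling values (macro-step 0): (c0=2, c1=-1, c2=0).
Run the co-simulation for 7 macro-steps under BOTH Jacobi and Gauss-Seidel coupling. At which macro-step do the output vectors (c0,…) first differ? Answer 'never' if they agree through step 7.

first divergence at macro-step: 1

[Jacobi] macro 1: S0 reads c0=2 → after 1×micro: 1; S1 reads c0=2 → after 1×micro: -7/2; S2 reads c0=2 → after 1×micro: 5 ⇒ (c0=1, c1=-7/2, c2=5)
[Jacobi] macro 2: S0 reads c0=1 → after 1×micro: 1; S1 reads c0=1 → after 1×micro: -25/4; S2 reads c0=1 → after 1×micro: 1 ⇒ (c0=1, c1=-25/4, c2=1)
[Jacobi] macro 3: S0 reads c0=1 → after 1×micro: 1; S1 reads c0=1 → after 1×micro: -83/8; S2 reads c0=1 → after 1×micro: 1 ⇒ (c0=1, c1=-83/8, c2=1)
[Jacobi] macro 4: S0 reads c0=1 → after 1×micro: 1; S1 reads c0=1 → after 1×micro: -265/16; S2 reads c0=1 → after 1×micro: 1 ⇒ (c0=1, c1=-265/16, c2=1)
[Jacobi] macro 5: S0 reads c0=1 → after 1×micro: 1; S1 reads c0=1 → after 1×micro: -827/32; S2 reads c0=1 → after 1×micro: 1 ⇒ (c0=1, c1=-827/32, c2=1)
[Jacobi] macro 6: S0 reads c0=1 → after 1×micro: 1; S1 reads c0=1 → after 1×micro: -2545/64; S2 reads c0=1 → after 1×micro: 1 ⇒ (c0=1, c1=-2545/64, c2=1)
[Jacobi] macro 7: S0 reads c0=1 → after 1×micro: 1; S1 reads c0=1 → after 1×micro: -7763/128; S2 reads c0=1 → after 1×micro: 1 ⇒ (c0=1, c1=-7763/128, c2=1)
[Gauss-Seidel] macro 1: S0 reads c0=2 → after 1×micro: 1; S1 reads c0=1 → after 1×micro: -5/2; S2 reads c0=1 → after 1×micro: 1 ⇒ (c0=1, c1=-5/2, c2=1)
[Gauss-Seidel] macro 2: S0 reads c0=1 → after 1×micro: 1; S1 reads c0=1 → after 1×micro: -19/4; S2 reads c0=1 → after 1×micro: 1 ⇒ (c0=1, c1=-19/4, c2=1)
[Gauss-Seidel] macro 3: S0 reads c0=1 → after 1×micro: 1; S1 reads c0=1 → after 1×micro: -65/8; S2 reads c0=1 → after 1×micro: 1 ⇒ (c0=1, c1=-65/8, c2=1)
[Gauss-Seidel] macro 4: S0 reads c0=1 → after 1×micro: 1; S1 reads c0=1 → after 1×micro: -211/16; S2 reads c0=1 → after 1×micro: 1 ⇒ (c0=1, c1=-211/16, c2=1)
[Gauss-Seidel] macro 5: S0 reads c0=1 → after 1×micro: 1; S1 reads c0=1 → after 1×micro: -665/32; S2 reads c0=1 → after 1×micro: 1 ⇒ (c0=1, c1=-665/32, c2=1)
[Gauss-Seidel] macro 6: S0 reads c0=1 → after 1×micro: 1; S1 reads c0=1 → after 1×micro: -2059/64; S2 reads c0=1 → after 1×micro: 1 ⇒ (c0=1, c1=-2059/64, c2=1)
[Gauss-Seidel] macro 7: S0 reads c0=1 → after 1×micro: 1; S1 reads c0=1 → after 1×micro: -6305/128; S2 reads c0=1 → after 1×micro: 1 ⇒ (c0=1, c1=-6305/128, c2=1)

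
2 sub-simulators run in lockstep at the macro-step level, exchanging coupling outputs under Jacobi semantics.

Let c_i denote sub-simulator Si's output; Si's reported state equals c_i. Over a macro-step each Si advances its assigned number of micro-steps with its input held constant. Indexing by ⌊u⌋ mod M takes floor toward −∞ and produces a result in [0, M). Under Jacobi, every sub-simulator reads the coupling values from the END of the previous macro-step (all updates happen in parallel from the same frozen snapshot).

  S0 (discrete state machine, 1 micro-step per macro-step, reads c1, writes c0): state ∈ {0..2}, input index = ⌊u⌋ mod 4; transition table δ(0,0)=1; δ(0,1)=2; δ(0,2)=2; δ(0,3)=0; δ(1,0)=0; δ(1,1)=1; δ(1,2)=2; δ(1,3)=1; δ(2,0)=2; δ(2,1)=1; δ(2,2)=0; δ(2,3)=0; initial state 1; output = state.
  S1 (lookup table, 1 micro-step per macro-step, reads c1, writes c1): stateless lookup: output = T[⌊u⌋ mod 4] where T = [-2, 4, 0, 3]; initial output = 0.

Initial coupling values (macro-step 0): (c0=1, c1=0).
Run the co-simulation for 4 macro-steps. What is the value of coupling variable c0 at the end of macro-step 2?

c0 at macro-step 2 = 2

macro 1: S0 reads c1=0 → after 1×micro: 0; S1 reads c1=0 → after 1×micro: -2 ⇒ (c0=0, c1=-2)
macro 2: S0 reads c1=-2 → after 1×micro: 2; S1 reads c1=-2 → after 1×micro: 0 ⇒ (c0=2, c1=0)
macro 3: S0 reads c1=0 → after 1×micro: 2; S1 reads c1=0 → after 1×micro: -2 ⇒ (c0=2, c1=-2)
macro 4: S0 reads c1=-2 → after 1×micro: 0; S1 reads c1=-2 → after 1×micro: 0 ⇒ (c0=0, c1=0)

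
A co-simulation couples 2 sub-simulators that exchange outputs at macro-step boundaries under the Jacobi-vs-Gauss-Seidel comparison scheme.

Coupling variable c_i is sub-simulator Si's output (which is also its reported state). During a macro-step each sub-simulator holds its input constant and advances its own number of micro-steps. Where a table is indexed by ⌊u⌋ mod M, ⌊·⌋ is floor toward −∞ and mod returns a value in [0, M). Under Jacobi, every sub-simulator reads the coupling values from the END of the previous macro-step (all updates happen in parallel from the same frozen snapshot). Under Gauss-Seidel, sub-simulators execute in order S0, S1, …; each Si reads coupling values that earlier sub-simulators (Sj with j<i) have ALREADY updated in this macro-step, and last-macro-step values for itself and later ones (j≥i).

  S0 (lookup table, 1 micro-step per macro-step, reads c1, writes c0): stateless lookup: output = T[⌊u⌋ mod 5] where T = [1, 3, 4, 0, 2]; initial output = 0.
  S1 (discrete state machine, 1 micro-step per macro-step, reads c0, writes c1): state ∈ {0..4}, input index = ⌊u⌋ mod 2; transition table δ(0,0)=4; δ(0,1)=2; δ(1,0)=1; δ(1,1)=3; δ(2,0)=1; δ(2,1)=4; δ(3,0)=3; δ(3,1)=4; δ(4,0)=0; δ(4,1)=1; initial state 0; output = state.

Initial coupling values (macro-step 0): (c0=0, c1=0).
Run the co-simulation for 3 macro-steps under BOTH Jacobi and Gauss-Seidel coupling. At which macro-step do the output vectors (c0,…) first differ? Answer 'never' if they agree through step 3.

[Jacobi] macro 1: S0 reads c1=0 → after 1×micro: 1; S1 reads c0=0 → after 1×micro: 4 ⇒ (c0=1, c1=4)
[Jacobi] macro 2: S0 reads c1=4 → after 1×micro: 2; S1 reads c0=1 → after 1×micro: 1 ⇒ (c0=2, c1=1)
[Jacobi] macro 3: S0 reads c1=1 → after 1×micro: 3; S1 reads c0=2 → after 1×micro: 1 ⇒ (c0=3, c1=1)
[Gauss-Seidel] macro 1: S0 reads c1=0 → after 1×micro: 1; S1 reads c0=1 → after 1×micro: 2 ⇒ (c0=1, c1=2)
[Gauss-Seidel] macro 2: S0 reads c1=2 → after 1×micro: 4; S1 reads c0=4 → after 1×micro: 1 ⇒ (c0=4, c1=1)
[Gauss-Seidel] macro 3: S0 reads c1=1 → after 1×micro: 3; S1 reads c0=3 → after 1×micro: 3 ⇒ (c0=3, c1=3)

first divergence at macro-step: 1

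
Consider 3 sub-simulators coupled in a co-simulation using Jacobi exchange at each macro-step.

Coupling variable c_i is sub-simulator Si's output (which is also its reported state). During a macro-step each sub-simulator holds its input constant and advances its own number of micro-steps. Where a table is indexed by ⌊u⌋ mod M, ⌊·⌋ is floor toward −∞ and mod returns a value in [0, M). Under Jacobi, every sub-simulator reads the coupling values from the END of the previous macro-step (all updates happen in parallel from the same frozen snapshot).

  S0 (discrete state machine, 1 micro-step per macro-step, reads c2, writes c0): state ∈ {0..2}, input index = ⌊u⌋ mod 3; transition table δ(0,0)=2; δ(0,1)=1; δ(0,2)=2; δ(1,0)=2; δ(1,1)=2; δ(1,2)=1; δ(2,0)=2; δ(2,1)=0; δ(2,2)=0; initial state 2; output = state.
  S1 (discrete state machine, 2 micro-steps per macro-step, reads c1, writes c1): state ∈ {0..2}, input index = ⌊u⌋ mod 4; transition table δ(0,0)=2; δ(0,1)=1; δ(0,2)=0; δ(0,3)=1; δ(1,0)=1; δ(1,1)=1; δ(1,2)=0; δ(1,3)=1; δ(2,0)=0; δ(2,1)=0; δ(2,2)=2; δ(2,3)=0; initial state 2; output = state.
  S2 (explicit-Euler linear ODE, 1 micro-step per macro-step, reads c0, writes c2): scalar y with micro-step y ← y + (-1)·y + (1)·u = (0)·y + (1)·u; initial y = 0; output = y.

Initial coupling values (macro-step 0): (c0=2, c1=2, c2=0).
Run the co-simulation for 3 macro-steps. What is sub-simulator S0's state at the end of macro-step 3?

S0 state at macro-step 3 = 2

macro 1: S0 reads c2=0 → after 1×micro: 2; S1 reads c1=2 → after 2×micro: 2; S2 reads c0=2 → after 1×micro: 2 ⇒ (c0=2, c1=2, c2=2)
macro 2: S0 reads c2=2 → after 1×micro: 0; S1 reads c1=2 → after 2×micro: 2; S2 reads c0=2 → after 1×micro: 2 ⇒ (c0=0, c1=2, c2=2)
macro 3: S0 reads c2=2 → after 1×micro: 2; S1 reads c1=2 → after 2×micro: 2; S2 reads c0=0 → after 1×micro: 0 ⇒ (c0=2, c1=2, c2=0)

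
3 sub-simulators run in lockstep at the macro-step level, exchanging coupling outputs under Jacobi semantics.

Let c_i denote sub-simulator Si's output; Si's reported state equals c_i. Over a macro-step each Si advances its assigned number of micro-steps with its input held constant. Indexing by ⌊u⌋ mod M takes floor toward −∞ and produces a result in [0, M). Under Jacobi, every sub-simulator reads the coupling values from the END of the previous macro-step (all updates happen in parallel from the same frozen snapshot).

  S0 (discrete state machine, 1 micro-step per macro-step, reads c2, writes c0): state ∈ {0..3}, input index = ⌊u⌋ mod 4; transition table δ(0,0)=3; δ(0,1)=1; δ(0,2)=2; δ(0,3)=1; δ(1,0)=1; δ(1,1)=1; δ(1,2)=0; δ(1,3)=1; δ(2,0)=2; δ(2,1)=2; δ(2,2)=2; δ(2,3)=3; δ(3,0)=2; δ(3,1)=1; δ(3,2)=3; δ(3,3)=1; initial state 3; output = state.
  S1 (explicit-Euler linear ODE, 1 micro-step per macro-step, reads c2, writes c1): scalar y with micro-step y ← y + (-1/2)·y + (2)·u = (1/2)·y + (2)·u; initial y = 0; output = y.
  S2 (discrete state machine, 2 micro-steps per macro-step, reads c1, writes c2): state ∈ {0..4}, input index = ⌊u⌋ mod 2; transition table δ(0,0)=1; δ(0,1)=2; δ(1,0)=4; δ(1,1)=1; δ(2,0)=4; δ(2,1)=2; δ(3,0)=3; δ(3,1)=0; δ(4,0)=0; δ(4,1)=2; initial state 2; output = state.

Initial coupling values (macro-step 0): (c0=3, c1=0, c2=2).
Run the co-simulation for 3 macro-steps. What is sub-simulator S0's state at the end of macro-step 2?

S0 state at macro-step 2 = 2

macro 1: S0 reads c2=2 → after 1×micro: 3; S1 reads c2=2 → after 1×micro: 4; S2 reads c1=0 → after 2×micro: 0 ⇒ (c0=3, c1=4, c2=0)
macro 2: S0 reads c2=0 → after 1×micro: 2; S1 reads c2=0 → after 1×micro: 2; S2 reads c1=4 → after 2×micro: 4 ⇒ (c0=2, c1=2, c2=4)
macro 3: S0 reads c2=4 → after 1×micro: 2; S1 reads c2=4 → after 1×micro: 9; S2 reads c1=2 → after 2×micro: 1 ⇒ (c0=2, c1=9, c2=1)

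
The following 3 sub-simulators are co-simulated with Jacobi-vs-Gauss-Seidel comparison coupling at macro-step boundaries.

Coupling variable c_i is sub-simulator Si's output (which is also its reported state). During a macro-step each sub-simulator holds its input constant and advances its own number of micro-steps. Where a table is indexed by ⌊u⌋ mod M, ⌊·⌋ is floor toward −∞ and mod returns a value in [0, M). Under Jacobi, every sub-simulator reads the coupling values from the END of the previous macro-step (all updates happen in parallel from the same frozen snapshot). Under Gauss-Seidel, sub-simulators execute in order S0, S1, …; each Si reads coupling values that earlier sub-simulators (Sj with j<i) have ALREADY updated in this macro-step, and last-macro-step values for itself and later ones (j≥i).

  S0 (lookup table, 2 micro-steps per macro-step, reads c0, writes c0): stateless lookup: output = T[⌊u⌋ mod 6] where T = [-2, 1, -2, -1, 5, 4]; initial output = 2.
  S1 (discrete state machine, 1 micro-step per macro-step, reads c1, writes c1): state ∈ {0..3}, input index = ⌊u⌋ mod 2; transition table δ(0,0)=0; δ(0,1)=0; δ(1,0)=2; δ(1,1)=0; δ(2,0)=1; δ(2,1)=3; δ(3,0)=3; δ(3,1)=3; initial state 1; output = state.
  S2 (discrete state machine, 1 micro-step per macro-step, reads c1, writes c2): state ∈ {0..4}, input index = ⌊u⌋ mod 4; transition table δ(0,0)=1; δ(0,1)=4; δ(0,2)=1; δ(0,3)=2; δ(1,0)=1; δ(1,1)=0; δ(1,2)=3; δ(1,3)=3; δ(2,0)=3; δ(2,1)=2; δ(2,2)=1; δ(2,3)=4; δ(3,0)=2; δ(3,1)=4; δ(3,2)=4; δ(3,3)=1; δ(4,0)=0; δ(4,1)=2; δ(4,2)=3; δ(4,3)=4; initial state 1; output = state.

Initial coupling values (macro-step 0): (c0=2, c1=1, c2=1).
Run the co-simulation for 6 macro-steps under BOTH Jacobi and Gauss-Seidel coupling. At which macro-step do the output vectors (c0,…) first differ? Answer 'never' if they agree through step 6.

[Jacobi] macro 1: S0 reads c0=2 → after 2×micro: -2; S1 reads c1=1 → after 1×micro: 0; S2 reads c1=1 → after 1×micro: 0 ⇒ (c0=-2, c1=0, c2=0)
[Jacobi] macro 2: S0 reads c0=-2 → after 2×micro: 5; S1 reads c1=0 → after 1×micro: 0; S2 reads c1=0 → after 1×micro: 1 ⇒ (c0=5, c1=0, c2=1)
[Jacobi] macro 3: S0 reads c0=5 → after 2×micro: 4; S1 reads c1=0 → after 1×micro: 0; S2 reads c1=0 → after 1×micro: 1 ⇒ (c0=4, c1=0, c2=1)
[Jacobi] macro 4: S0 reads c0=4 → after 2×micro: 5; S1 reads c1=0 → after 1×micro: 0; S2 reads c1=0 → after 1×micro: 1 ⇒ (c0=5, c1=0, c2=1)
[Jacobi] macro 5: S0 reads c0=5 → after 2×micro: 4; S1 reads c1=0 → after 1×micro: 0; S2 reads c1=0 → after 1×micro: 1 ⇒ (c0=4, c1=0, c2=1)
[Jacobi] macro 6: S0 reads c0=4 → after 2×micro: 5; S1 reads c1=0 → after 1×micro: 0; S2 reads c1=0 → after 1×micro: 1 ⇒ (c0=5, c1=0, c2=1)
[Gauss-Seidel] macro 1: S0 reads c0=2 → after 2×micro: -2; S1 reads c1=1 → after 1×micro: 0; S2 reads c1=0 → after 1×micro: 1 ⇒ (c0=-2, c1=0, c2=1)
[Gauss-Seidel] macro 2: S0 reads c0=-2 → after 2×micro: 5; S1 reads c1=0 → after 1×micro: 0; S2 reads c1=0 → after 1×micro: 1 ⇒ (c0=5, c1=0, c2=1)
[Gauss-Seidel] macro 3: S0 reads c0=5 → after 2×micro: 4; S1 reads c1=0 → after 1×micro: 0; S2 reads c1=0 → after 1×micro: 1 ⇒ (c0=4, c1=0, c2=1)
[Gauss-Seidel] macro 4: S0 reads c0=4 → after 2×micro: 5; S1 reads c1=0 → after 1×micro: 0; S2 reads c1=0 → after 1×micro: 1 ⇒ (c0=5, c1=0, c2=1)
[Gauss-Seidel] macro 5: S0 reads c0=5 → after 2×micro: 4; S1 reads c1=0 → after 1×micro: 0; S2 reads c1=0 → after 1×micro: 1 ⇒ (c0=4, c1=0, c2=1)
[Gauss-Seidel] macro 6: S0 reads c0=4 → after 2×micro: 5; S1 reads c1=0 → after 1×micro: 0; S2 reads c1=0 → after 1×micro: 1 ⇒ (c0=5, c1=0, c2=1)

first divergence at macro-step: 1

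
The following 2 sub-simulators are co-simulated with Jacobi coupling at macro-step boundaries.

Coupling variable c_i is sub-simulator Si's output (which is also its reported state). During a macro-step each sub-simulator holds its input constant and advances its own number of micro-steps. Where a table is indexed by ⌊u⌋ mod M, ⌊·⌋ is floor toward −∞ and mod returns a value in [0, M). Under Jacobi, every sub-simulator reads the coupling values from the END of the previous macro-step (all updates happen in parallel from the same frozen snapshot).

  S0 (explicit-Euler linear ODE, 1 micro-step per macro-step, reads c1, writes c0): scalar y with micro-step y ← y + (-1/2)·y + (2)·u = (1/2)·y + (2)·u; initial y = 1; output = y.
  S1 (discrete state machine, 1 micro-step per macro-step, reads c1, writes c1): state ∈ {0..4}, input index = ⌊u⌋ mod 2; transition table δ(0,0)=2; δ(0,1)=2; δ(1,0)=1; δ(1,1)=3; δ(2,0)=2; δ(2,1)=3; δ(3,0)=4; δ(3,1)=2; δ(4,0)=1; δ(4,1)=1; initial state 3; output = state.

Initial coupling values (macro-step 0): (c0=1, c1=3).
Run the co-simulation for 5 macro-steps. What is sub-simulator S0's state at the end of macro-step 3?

macro 1: S0 reads c1=3 → after 1×micro: 13/2; S1 reads c1=3 → after 1×micro: 2 ⇒ (c0=13/2, c1=2)
macro 2: S0 reads c1=2 → after 1×micro: 29/4; S1 reads c1=2 → after 1×micro: 2 ⇒ (c0=29/4, c1=2)
macro 3: S0 reads c1=2 → after 1×micro: 61/8; S1 reads c1=2 → after 1×micro: 2 ⇒ (c0=61/8, c1=2)
macro 4: S0 reads c1=2 → after 1×micro: 125/16; S1 reads c1=2 → after 1×micro: 2 ⇒ (c0=125/16, c1=2)
macro 5: S0 reads c1=2 → after 1×micro: 253/32; S1 reads c1=2 → after 1×micro: 2 ⇒ (c0=253/32, c1=2)

S0 state at macro-step 3 = 61/8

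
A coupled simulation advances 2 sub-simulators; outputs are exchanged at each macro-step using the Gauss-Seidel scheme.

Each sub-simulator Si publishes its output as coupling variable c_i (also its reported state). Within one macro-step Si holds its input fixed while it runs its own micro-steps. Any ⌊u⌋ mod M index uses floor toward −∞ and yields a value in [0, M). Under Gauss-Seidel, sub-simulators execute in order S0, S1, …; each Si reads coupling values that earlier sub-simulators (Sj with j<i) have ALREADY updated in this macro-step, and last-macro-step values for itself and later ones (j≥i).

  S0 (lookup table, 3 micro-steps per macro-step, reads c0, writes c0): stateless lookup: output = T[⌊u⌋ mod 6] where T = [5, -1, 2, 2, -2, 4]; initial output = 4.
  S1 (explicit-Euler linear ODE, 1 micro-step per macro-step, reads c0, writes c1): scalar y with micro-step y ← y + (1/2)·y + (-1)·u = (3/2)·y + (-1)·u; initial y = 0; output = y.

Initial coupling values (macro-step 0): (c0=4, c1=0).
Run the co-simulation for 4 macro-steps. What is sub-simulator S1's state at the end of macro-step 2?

macro 1: S0 reads c0=4 → after 3×micro: -2; S1 reads c0=-2 → after 1×micro: 2 ⇒ (c0=-2, c1=2)
macro 2: S0 reads c0=-2 → after 3×micro: -2; S1 reads c0=-2 → after 1×micro: 5 ⇒ (c0=-2, c1=5)
macro 3: S0 reads c0=-2 → after 3×micro: -2; S1 reads c0=-2 → after 1×micro: 19/2 ⇒ (c0=-2, c1=19/2)
macro 4: S0 reads c0=-2 → after 3×micro: -2; S1 reads c0=-2 → after 1×micro: 65/4 ⇒ (c0=-2, c1=65/4)

S1 state at macro-step 2 = 5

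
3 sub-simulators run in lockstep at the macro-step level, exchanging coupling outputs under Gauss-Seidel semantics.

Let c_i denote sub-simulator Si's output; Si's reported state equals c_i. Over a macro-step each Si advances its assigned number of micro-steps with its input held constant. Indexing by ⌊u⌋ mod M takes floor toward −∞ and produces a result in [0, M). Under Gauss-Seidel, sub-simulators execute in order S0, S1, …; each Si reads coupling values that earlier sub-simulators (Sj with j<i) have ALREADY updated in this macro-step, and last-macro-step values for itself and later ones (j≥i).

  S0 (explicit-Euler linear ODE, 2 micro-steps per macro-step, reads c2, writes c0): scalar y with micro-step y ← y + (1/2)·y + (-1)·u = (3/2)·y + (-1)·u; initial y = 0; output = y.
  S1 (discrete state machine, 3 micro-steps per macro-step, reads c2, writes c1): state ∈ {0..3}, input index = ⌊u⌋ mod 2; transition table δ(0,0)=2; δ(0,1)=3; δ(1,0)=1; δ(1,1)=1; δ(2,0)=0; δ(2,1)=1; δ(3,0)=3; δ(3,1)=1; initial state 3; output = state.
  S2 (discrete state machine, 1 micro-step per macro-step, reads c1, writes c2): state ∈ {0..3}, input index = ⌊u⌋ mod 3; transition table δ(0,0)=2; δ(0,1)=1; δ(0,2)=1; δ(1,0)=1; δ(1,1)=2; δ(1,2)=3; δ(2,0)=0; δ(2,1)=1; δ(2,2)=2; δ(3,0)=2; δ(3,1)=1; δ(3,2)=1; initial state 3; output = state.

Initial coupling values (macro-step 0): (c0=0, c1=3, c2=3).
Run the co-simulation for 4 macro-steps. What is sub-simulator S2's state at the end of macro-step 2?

S2 state at macro-step 2 = 2

macro 1: S0 reads c2=3 → after 2×micro: -15/2; S1 reads c2=3 → after 3×micro: 1; S2 reads c1=1 → after 1×micro: 1 ⇒ (c0=-15/2, c1=1, c2=1)
macro 2: S0 reads c2=1 → after 2×micro: -155/8; S1 reads c2=1 → after 3×micro: 1; S2 reads c1=1 → after 1×micro: 2 ⇒ (c0=-155/8, c1=1, c2=2)
macro 3: S0 reads c2=2 → after 2×micro: -1555/32; S1 reads c2=2 → after 3×micro: 1; S2 reads c1=1 → after 1×micro: 1 ⇒ (c0=-1555/32, c1=1, c2=1)
macro 4: S0 reads c2=1 → after 2×micro: -14315/128; S1 reads c2=1 → after 3×micro: 1; S2 reads c1=1 → after 1×micro: 2 ⇒ (c0=-14315/128, c1=1, c2=2)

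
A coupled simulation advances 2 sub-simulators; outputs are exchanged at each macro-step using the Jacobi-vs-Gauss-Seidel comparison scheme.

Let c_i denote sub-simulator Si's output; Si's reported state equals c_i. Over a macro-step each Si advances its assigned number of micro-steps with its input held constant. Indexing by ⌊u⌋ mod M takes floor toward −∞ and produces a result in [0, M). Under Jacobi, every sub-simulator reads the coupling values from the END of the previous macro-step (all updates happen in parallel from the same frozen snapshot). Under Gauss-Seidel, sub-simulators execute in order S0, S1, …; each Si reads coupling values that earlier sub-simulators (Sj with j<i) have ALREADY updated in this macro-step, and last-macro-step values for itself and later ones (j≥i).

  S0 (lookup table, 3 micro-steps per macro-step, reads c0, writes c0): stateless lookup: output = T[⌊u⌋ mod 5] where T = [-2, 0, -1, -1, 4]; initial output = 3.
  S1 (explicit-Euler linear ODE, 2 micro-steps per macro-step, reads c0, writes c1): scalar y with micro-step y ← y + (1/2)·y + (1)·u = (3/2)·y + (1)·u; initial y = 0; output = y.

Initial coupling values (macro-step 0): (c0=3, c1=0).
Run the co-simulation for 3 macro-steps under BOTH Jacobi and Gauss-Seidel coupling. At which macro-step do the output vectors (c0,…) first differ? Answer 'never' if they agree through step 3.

[Jacobi] macro 1: S0 reads c0=3 → after 3×micro: -1; S1 reads c0=3 → after 2×micro: 15/2 ⇒ (c0=-1, c1=15/2)
[Jacobi] macro 2: S0 reads c0=-1 → after 3×micro: 4; S1 reads c0=-1 → after 2×micro: 115/8 ⇒ (c0=4, c1=115/8)
[Jacobi] macro 3: S0 reads c0=4 → after 3×micro: 4; S1 reads c0=4 → after 2×micro: 1355/32 ⇒ (c0=4, c1=1355/32)
[Gauss-Seidel] macro 1: S0 reads c0=3 → after 3×micro: -1; S1 reads c0=-1 → after 2×micro: -5/2 ⇒ (c0=-1, c1=-5/2)
[Gauss-Seidel] macro 2: S0 reads c0=-1 → after 3×micro: 4; S1 reads c0=4 → after 2×micro: 35/8 ⇒ (c0=4, c1=35/8)
[Gauss-Seidel] macro 3: S0 reads c0=4 → after 3×micro: 4; S1 reads c0=4 → after 2×micro: 635/32 ⇒ (c0=4, c1=635/32)

first divergence at macro-step: 1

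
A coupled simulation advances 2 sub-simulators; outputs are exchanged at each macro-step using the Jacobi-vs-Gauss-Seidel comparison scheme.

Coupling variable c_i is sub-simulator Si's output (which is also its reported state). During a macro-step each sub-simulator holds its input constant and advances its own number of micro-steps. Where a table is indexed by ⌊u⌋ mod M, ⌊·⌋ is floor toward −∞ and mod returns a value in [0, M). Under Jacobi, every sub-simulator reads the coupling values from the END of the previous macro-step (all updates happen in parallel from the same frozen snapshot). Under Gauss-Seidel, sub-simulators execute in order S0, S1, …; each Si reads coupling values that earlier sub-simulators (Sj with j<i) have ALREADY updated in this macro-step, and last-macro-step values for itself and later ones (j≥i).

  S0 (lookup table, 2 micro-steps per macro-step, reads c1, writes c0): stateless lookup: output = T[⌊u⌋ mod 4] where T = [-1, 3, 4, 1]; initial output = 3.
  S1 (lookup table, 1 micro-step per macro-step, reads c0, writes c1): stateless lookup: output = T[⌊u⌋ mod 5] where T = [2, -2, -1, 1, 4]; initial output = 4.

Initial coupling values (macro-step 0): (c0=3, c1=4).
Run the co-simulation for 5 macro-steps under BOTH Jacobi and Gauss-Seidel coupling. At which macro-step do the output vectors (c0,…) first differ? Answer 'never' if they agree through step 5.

[Jacobi] macro 1: S0 reads c1=4 → after 2×micro: -1; S1 reads c0=3 → after 1×micro: 1 ⇒ (c0=-1, c1=1)
[Jacobi] macro 2: S0 reads c1=1 → after 2×micro: 3; S1 reads c0=-1 → after 1×micro: 4 ⇒ (c0=3, c1=4)
[Jacobi] macro 3: S0 reads c1=4 → after 2×micro: -1; S1 reads c0=3 → after 1×micro: 1 ⇒ (c0=-1, c1=1)
[Jacobi] macro 4: S0 reads c1=1 → after 2×micro: 3; S1 reads c0=-1 → after 1×micro: 4 ⇒ (c0=3, c1=4)
[Jacobi] macro 5: S0 reads c1=4 → after 2×micro: -1; S1 reads c0=3 → after 1×micro: 1 ⇒ (c0=-1, c1=1)
[Gauss-Seidel] macro 1: S0 reads c1=4 → after 2×micro: -1; S1 reads c0=-1 → after 1×micro: 4 ⇒ (c0=-1, c1=4)
[Gauss-Seidel] macro 2: S0 reads c1=4 → after 2×micro: -1; S1 reads c0=-1 → after 1×micro: 4 ⇒ (c0=-1, c1=4)
[Gauss-Seidel] macro 3: S0 reads c1=4 → after 2×micro: -1; S1 reads c0=-1 → after 1×micro: 4 ⇒ (c0=-1, c1=4)
[Gauss-Seidel] macro 4: S0 reads c1=4 → after 2×micro: -1; S1 reads c0=-1 → after 1×micro: 4 ⇒ (c0=-1, c1=4)
[Gauss-Seidel] macro 5: S0 reads c1=4 → after 2×micro: -1; S1 reads c0=-1 → after 1×micro: 4 ⇒ (c0=-1, c1=4)

first divergence at macro-step: 1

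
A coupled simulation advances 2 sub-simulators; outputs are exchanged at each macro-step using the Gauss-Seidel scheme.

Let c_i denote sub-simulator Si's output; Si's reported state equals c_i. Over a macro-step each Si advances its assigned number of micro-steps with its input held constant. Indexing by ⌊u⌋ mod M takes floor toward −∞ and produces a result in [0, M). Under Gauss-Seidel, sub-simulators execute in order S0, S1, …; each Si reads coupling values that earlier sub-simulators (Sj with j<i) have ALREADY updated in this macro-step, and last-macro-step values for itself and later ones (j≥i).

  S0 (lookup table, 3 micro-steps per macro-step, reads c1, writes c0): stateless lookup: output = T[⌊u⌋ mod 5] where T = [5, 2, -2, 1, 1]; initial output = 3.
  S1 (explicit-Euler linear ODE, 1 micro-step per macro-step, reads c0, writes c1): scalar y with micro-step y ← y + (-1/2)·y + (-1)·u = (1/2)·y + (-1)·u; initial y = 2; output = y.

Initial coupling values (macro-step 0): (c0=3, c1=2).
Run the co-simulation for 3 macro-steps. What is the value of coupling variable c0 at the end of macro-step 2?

c0 at macro-step 2 = 1

macro 1: S0 reads c1=2 → after 3×micro: -2; S1 reads c0=-2 → after 1×micro: 3 ⇒ (c0=-2, c1=3)
macro 2: S0 reads c1=3 → after 3×micro: 1; S1 reads c0=1 → after 1×micro: 1/2 ⇒ (c0=1, c1=1/2)
macro 3: S0 reads c1=1/2 → after 3×micro: 5; S1 reads c0=5 → after 1×micro: -19/4 ⇒ (c0=5, c1=-19/4)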